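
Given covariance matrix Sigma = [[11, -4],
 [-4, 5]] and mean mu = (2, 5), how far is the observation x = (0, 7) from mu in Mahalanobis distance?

Step 1 — centre the observation: (x - mu) = (-2, 2).

Step 2 — invert Sigma. det(Sigma) = 11·5 - (-4)² = 39.
  Sigma^{-1} = (1/det) · [[d, -b], [-b, a]] = [[0.1282, 0.1026],
 [0.1026, 0.2821]].

Step 3 — form the quadratic (x - mu)^T · Sigma^{-1} · (x - mu):
  Sigma^{-1} · (x - mu) = (-0.0513, 0.359).
  (x - mu)^T · [Sigma^{-1} · (x - mu)] = (-2)·(-0.0513) + (2)·(0.359) = 0.8205.

Step 4 — take square root: d = √(0.8205) ≈ 0.9058.

d(x, mu) = √(0.8205) ≈ 0.9058


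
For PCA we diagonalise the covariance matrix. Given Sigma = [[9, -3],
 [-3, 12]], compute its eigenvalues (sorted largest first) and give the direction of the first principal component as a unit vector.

Step 1 — characteristic polynomial of 2×2 Sigma:
  det(Sigma - λI) = λ² - trace · λ + det = 0.
  trace = 9 + 12 = 21, det = 9·12 - (-3)² = 99.
Step 2 — discriminant:
  Δ = trace² - 4·det = 441 - 396 = 45.
Step 3 — eigenvalues:
  λ = (trace ± √Δ)/2 = (21 ± 6.7082)/2,
  λ_1 = 13.8541,  λ_2 = 7.1459.

Step 4 — unit eigenvector for λ_1: solve (Sigma - λ_1 I)v = 0. First row:
  (9 - 13.8541)·v_x + (-3)·v_y = 0, i.e. (-4.8541)·v_x + (-3)·v_y = 0,
  so v ∝ (b, λ_1 - a) = (-3, 4.8541); multiply by -1 so the first entry is positive: u = (3, -4.8541).
  ||u|| = √((3)² + (-4.8541)²) = √(32.5623) ≈ 5.7063,
  v_1 = u/||u|| ≈ (0.5257, -0.8507) (||v_1|| = 1).

λ_1 = 13.8541,  λ_2 = 7.1459;  v_1 ≈ (0.5257, -0.8507)


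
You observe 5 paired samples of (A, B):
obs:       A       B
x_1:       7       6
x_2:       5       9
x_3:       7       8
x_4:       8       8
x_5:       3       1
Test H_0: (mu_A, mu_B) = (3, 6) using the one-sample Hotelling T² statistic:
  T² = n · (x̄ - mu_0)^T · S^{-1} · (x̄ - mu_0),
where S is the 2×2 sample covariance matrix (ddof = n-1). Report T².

Step 1 — sample mean vector:
  mean(A) = (7 + 5 + 7 + 8 + 3) / 5 = 30/5 = 6
  mean(B) = (6 + 9 + 8 + 8 + 1) / 5 = 32/5 = 6.4
  x̄ = (6, 6.4),  deviation x̄ - mu_0 = (6, 6.4) - (3, 6) = (3, 0.4).

Step 2 — sample covariance matrix, S[i,j] = (1/(n-1)) · Σ_k (x_{k,i} - mean_i) · (x_{k,j} - mean_j), divisor n-1 = 4:
  S[A,A] = ((1)·(1) + (-1)·(-1) + (1)·(1) + (2)·(2) + (-3)·(-3)) / 4 = 16/4 = 4
  S[A,B] = ((1)·(-0.4) + (-1)·(2.6) + (1)·(1.6) + (2)·(1.6) + (-3)·(-5.4)) / 4 = 18/4 = 4.5
  S[B,B] = ((-0.4)·(-0.4) + (2.6)·(2.6) + (1.6)·(1.6) + (1.6)·(1.6) + (-5.4)·(-5.4)) / 4 = 41.2/4 = 10.3
  S = [[4, 4.5],
 [4.5, 10.3]].

Step 3 — invert S. det(S) = 4·10.3 - (4.5)² = 20.95.
  S^{-1} = (1/det) · [[d, -b], [-b, a]] = [[0.4916, -0.2148],
 [-0.2148, 0.1909]].

Step 4 — quadratic form (x̄ - mu_0)^T · S^{-1} · (x̄ - mu_0):
  S^{-1} · (x̄ - mu_0) = (1.389, -0.568),
  (x̄ - mu_0)^T · [...] = (3)·(1.389) + (0.4)·(-0.568) = 3.9399.

Step 5 — scale by n: T² = 5 · 3.9399 = 19.6993.

T² ≈ 19.6993


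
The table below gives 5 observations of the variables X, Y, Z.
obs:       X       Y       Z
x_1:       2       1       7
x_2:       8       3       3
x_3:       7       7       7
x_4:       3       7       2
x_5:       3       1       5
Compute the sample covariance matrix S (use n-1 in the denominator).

Step 1 — column means:
  mean(X) = (2 + 8 + 7 + 3 + 3) / 5 = 23/5 = 4.6
  mean(Y) = (1 + 3 + 7 + 7 + 1) / 5 = 19/5 = 3.8
  mean(Z) = (7 + 3 + 7 + 2 + 5) / 5 = 24/5 = 4.8

Step 2 — sample covariance S[i,j] = (1/(n-1)) · Σ_k (x_{k,i} - mean_i) · (x_{k,j} - mean_j), with n-1 = 4.
  S[X,X] = ((-2.6)·(-2.6) + (3.4)·(3.4) + (2.4)·(2.4) + (-1.6)·(-1.6) + (-1.6)·(-1.6)) / 4 = 29.2/4 = 7.3
  S[X,Y] = ((-2.6)·(-2.8) + (3.4)·(-0.8) + (2.4)·(3.2) + (-1.6)·(3.2) + (-1.6)·(-2.8)) / 4 = 11.6/4 = 2.9
  S[X,Z] = ((-2.6)·(2.2) + (3.4)·(-1.8) + (2.4)·(2.2) + (-1.6)·(-2.8) + (-1.6)·(0.2)) / 4 = -2.4/4 = -0.6
  S[Y,Y] = ((-2.8)·(-2.8) + (-0.8)·(-0.8) + (3.2)·(3.2) + (3.2)·(3.2) + (-2.8)·(-2.8)) / 4 = 36.8/4 = 9.2
  S[Y,Z] = ((-2.8)·(2.2) + (-0.8)·(-1.8) + (3.2)·(2.2) + (3.2)·(-2.8) + (-2.8)·(0.2)) / 4 = -7.2/4 = -1.8
  S[Z,Z] = ((2.2)·(2.2) + (-1.8)·(-1.8) + (2.2)·(2.2) + (-2.8)·(-2.8) + (0.2)·(0.2)) / 4 = 20.8/4 = 5.2

S is symmetric (S[j,i] = S[i,j]). Assembling:

S = [[7.3, 2.9, -0.6],
 [2.9, 9.2, -1.8],
 [-0.6, -1.8, 5.2]]


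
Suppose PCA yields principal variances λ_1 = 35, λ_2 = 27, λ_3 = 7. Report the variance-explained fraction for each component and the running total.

Step 1 — total variance = trace(Sigma) = Σ λ_i = 35 + 27 + 7 = 69.

Step 2 — fraction explained by component i = λ_i / Σ λ:
  PC1: 35/69 = 0.5072
  PC2: 27/69 = 0.3913
  PC3: 7/69 = 0.1014

Step 3 — cumulative fraction after k components = (λ_1 + ... + λ_k) / Σ λ:
  k = 1: 35/69 = 0.5072
  k = 2: (35 + 27)/69 = 62/69 = 0.8986
  k = 3: (35 + 27 + 7)/69 = 69/69 = 1

Summary (fraction, with percent):

explained: PC1 0.5072 (50.72%), PC2 0.3913 (39.13%), PC3 0.1014 (10.14%);  cumulative: 0.5072, 0.8986, 1


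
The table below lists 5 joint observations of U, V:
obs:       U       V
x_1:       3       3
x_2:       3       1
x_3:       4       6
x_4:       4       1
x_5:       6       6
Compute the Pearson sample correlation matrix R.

Step 1 — column means:
  mean(U) = (3 + 3 + 4 + 4 + 6) / 5 = 20/5 = 4
  mean(V) = (3 + 1 + 6 + 1 + 6) / 5 = 17/5 = 3.4

Step 2 — sample variances and covariances s[i,j] = (1/(n-1)) · Σ_k (x_{k,i} - mean_i) · (x_{k,j} - mean_j), with n-1 = 4:
  s[U,U] = ((-1)·(-1) + (-1)·(-1) + (0)·(0) + (0)·(0) + (2)·(2)) / 4 = 6/4 = 1.5
  s[U,V] = ((-1)·(-0.4) + (-1)·(-2.4) + (0)·(2.6) + (0)·(-2.4) + (2)·(2.6)) / 4 = 8/4 = 2
  s[V,V] = ((-0.4)·(-0.4) + (-2.4)·(-2.4) + (2.6)·(2.6) + (-2.4)·(-2.4) + (2.6)·(2.6)) / 4 = 25.2/4 = 6.3
  Sample standard deviations s_i = √(s[i,i]):
  s(U) = √(1.5) = 1.2247
  s(V) = √(6.3) = 2.51

Step 3 — r_{ij} = s_{ij} / (s_i · s_j):
  r[U,U] = 1 (diagonal).
  r[U,V] = 2 / (1.2247 · 2.51) = 2 / 3.0741 = 0.6506
  r[V,V] = 1 (diagonal).

R is symmetric with unit diagonal. Assembling:

R = [[1, 0.6506],
 [0.6506, 1]]


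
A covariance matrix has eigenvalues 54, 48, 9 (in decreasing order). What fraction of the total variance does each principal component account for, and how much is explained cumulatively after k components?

Step 1 — total variance = trace(Sigma) = Σ λ_i = 54 + 48 + 9 = 111.

Step 2 — fraction explained by component i = λ_i / Σ λ:
  PC1: 54/111 = 0.4865
  PC2: 48/111 = 0.4324
  PC3: 9/111 = 0.0811

Step 3 — cumulative fraction after k components = (λ_1 + ... + λ_k) / Σ λ:
  k = 1: 54/111 = 0.4865
  k = 2: (54 + 48)/111 = 102/111 = 0.9189
  k = 3: (54 + 48 + 9)/111 = 111/111 = 1

Summary (fraction, with percent):

explained: PC1 0.4865 (48.65%), PC2 0.4324 (43.24%), PC3 0.0811 (8.11%);  cumulative: 0.4865, 0.9189, 1


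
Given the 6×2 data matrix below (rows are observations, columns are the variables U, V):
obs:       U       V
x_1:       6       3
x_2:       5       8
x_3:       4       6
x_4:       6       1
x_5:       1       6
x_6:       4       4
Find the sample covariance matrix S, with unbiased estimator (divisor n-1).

Step 1 — column means:
  mean(U) = (6 + 5 + 4 + 6 + 1 + 4) / 6 = 26/6 = 4.3333
  mean(V) = (3 + 8 + 6 + 1 + 6 + 4) / 6 = 28/6 = 4.6667

Step 2 — sample covariance S[i,j] = (1/(n-1)) · Σ_k (x_{k,i} - mean_i) · (x_{k,j} - mean_j), with n-1 = 5.
  S[U,U] = ((1.6667)·(1.6667) + (0.6667)·(0.6667) + (-0.3333)·(-0.3333) + (1.6667)·(1.6667) + (-3.3333)·(-3.3333) + (-0.3333)·(-0.3333)) / 5 = 17.3333/5 = 3.4667
  S[U,V] = ((1.6667)·(-1.6667) + (0.6667)·(3.3333) + (-0.3333)·(1.3333) + (1.6667)·(-3.6667) + (-3.3333)·(1.3333) + (-0.3333)·(-0.6667)) / 5 = -11.3333/5 = -2.2667
  S[V,V] = ((-1.6667)·(-1.6667) + (3.3333)·(3.3333) + (1.3333)·(1.3333) + (-3.6667)·(-3.6667) + (1.3333)·(1.3333) + (-0.6667)·(-0.6667)) / 5 = 31.3333/5 = 6.2667

S is symmetric (S[j,i] = S[i,j]). Assembling:

S = [[3.4667, -2.2667],
 [-2.2667, 6.2667]]


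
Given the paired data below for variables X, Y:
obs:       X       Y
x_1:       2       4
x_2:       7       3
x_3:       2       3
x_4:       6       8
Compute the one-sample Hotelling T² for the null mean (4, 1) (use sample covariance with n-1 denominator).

Step 1 — sample mean vector:
  mean(X) = (2 + 7 + 2 + 6) / 4 = 17/4 = 4.25
  mean(Y) = (4 + 3 + 3 + 8) / 4 = 18/4 = 4.5
  x̄ = (4.25, 4.5),  deviation x̄ - mu_0 = (4.25, 4.5) - (4, 1) = (0.25, 3.5).

Step 2 — sample covariance matrix, S[i,j] = (1/(n-1)) · Σ_k (x_{k,i} - mean_i) · (x_{k,j} - mean_j), divisor n-1 = 3:
  S[X,X] = ((-2.25)·(-2.25) + (2.75)·(2.75) + (-2.25)·(-2.25) + (1.75)·(1.75)) / 3 = 20.75/3 = 6.9167
  S[X,Y] = ((-2.25)·(-0.5) + (2.75)·(-1.5) + (-2.25)·(-1.5) + (1.75)·(3.5)) / 3 = 6.5/3 = 2.1667
  S[Y,Y] = ((-0.5)·(-0.5) + (-1.5)·(-1.5) + (-1.5)·(-1.5) + (3.5)·(3.5)) / 3 = 17/3 = 5.6667
  S = [[6.9167, 2.1667],
 [2.1667, 5.6667]].

Step 3 — invert S. det(S) = 6.9167·5.6667 - (2.1667)² = 34.5.
  S^{-1} = (1/det) · [[d, -b], [-b, a]] = [[0.1643, -0.0628],
 [-0.0628, 0.2005]].

Step 4 — quadratic form (x̄ - mu_0)^T · S^{-1} · (x̄ - mu_0):
  S^{-1} · (x̄ - mu_0) = (-0.1787, 0.686),
  (x̄ - mu_0)^T · [...] = (0.25)·(-0.1787) + (3.5)·(0.686) = 2.3563.

Step 5 — scale by n: T² = 4 · 2.3563 = 9.4251.

T² ≈ 9.4251


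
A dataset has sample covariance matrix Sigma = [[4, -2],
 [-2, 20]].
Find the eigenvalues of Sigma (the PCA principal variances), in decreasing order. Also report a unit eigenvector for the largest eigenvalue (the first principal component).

Step 1 — characteristic polynomial of 2×2 Sigma:
  det(Sigma - λI) = λ² - trace · λ + det = 0.
  trace = 4 + 20 = 24, det = 4·20 - (-2)² = 76.
Step 2 — discriminant:
  Δ = trace² - 4·det = 576 - 304 = 272.
Step 3 — eigenvalues:
  λ = (trace ± √Δ)/2 = (24 ± 16.4924)/2,
  λ_1 = 20.2462,  λ_2 = 3.7538.

Step 4 — unit eigenvector for λ_1: solve (Sigma - λ_1 I)v = 0. First row:
  (4 - 20.2462)·v_x + (-2)·v_y = 0, i.e. (-16.2462)·v_x + (-2)·v_y = 0,
  so v ∝ (b, λ_1 - a) = (-2, 16.2462); multiply by -1 so the first entry is positive: u = (2, -16.2462).
  ||u|| = √((2)² + (-16.2462)²) = √(267.9394) ≈ 16.3689,
  v_1 = u/||u|| ≈ (0.1222, -0.9925) (||v_1|| = 1).

λ_1 = 20.2462,  λ_2 = 3.7538;  v_1 ≈ (0.1222, -0.9925)


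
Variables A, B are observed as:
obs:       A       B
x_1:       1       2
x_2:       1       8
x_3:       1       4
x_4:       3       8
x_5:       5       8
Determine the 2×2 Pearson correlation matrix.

Step 1 — column means:
  mean(A) = (1 + 1 + 1 + 3 + 5) / 5 = 11/5 = 2.2
  mean(B) = (2 + 8 + 4 + 8 + 8) / 5 = 30/5 = 6

Step 2 — sample variances and covariances s[i,j] = (1/(n-1)) · Σ_k (x_{k,i} - mean_i) · (x_{k,j} - mean_j), with n-1 = 4:
  s[A,A] = ((-1.2)·(-1.2) + (-1.2)·(-1.2) + (-1.2)·(-1.2) + (0.8)·(0.8) + (2.8)·(2.8)) / 4 = 12.8/4 = 3.2
  s[A,B] = ((-1.2)·(-4) + (-1.2)·(2) + (-1.2)·(-2) + (0.8)·(2) + (2.8)·(2)) / 4 = 12/4 = 3
  s[B,B] = ((-4)·(-4) + (2)·(2) + (-2)·(-2) + (2)·(2) + (2)·(2)) / 4 = 32/4 = 8
  Sample standard deviations s_i = √(s[i,i]):
  s(A) = √(3.2) = 1.7889
  s(B) = √(8) = 2.8284

Step 3 — r_{ij} = s_{ij} / (s_i · s_j):
  r[A,A] = 1 (diagonal).
  r[A,B] = 3 / (1.7889 · 2.8284) = 3 / 5.0596 = 0.5929
  r[B,B] = 1 (diagonal).

R is symmetric with unit diagonal. Assembling:

R = [[1, 0.5929],
 [0.5929, 1]]


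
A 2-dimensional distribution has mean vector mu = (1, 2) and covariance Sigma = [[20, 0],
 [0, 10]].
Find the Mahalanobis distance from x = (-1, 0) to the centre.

Step 1 — centre the observation: (x - mu) = (-2, -2).

Step 2 — invert Sigma. det(Sigma) = 20·10 - (0)² = 200.
  Sigma^{-1} = (1/det) · [[d, -b], [-b, a]] = [[0.05, 0],
 [0, 0.1]].

Step 3 — form the quadratic (x - mu)^T · Sigma^{-1} · (x - mu):
  Sigma^{-1} · (x - mu) = (-0.1, -0.2).
  (x - mu)^T · [Sigma^{-1} · (x - mu)] = (-2)·(-0.1) + (-2)·(-0.2) = 0.6.

Step 4 — take square root: d = √(0.6) ≈ 0.7746.

d(x, mu) = √(0.6) ≈ 0.7746


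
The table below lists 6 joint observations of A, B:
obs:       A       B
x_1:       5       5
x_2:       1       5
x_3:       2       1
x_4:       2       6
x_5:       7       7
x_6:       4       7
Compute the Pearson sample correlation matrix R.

Step 1 — column means:
  mean(A) = (5 + 1 + 2 + 2 + 7 + 4) / 6 = 21/6 = 3.5
  mean(B) = (5 + 5 + 1 + 6 + 7 + 7) / 6 = 31/6 = 5.1667

Step 2 — sample variances and covariances s[i,j] = (1/(n-1)) · Σ_k (x_{k,i} - mean_i) · (x_{k,j} - mean_j), with n-1 = 5:
  s[A,A] = ((1.5)·(1.5) + (-2.5)·(-2.5) + (-1.5)·(-1.5) + (-1.5)·(-1.5) + (3.5)·(3.5) + (0.5)·(0.5)) / 5 = 25.5/5 = 5.1
  s[A,B] = ((1.5)·(-0.1667) + (-2.5)·(-0.1667) + (-1.5)·(-4.1667) + (-1.5)·(0.8333) + (3.5)·(1.8333) + (0.5)·(1.8333)) / 5 = 12.5/5 = 2.5
  s[B,B] = ((-0.1667)·(-0.1667) + (-0.1667)·(-0.1667) + (-4.1667)·(-4.1667) + (0.8333)·(0.8333) + (1.8333)·(1.8333) + (1.8333)·(1.8333)) / 5 = 24.8333/5 = 4.9667
  Sample standard deviations s_i = √(s[i,i]):
  s(A) = √(5.1) = 2.2583
  s(B) = √(4.9667) = 2.2286

Step 3 — r_{ij} = s_{ij} / (s_i · s_j):
  r[A,A] = 1 (diagonal).
  r[A,B] = 2.5 / (2.2583 · 2.2286) = 2.5 / 5.0329 = 0.4967
  r[B,B] = 1 (diagonal).

R is symmetric with unit diagonal. Assembling:

R = [[1, 0.4967],
 [0.4967, 1]]


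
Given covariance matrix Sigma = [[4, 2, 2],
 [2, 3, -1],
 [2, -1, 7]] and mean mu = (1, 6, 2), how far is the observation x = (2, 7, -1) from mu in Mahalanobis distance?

Step 1 — centre the observation: (x - mu) = (1, 1, -3).

Step 2 — invert Sigma (cofactor / det for 3×3, or solve directly):
  Sigma^{-1} = [[0.625, -0.5, -0.25],
 [-0.5, 0.75, 0.25],
 [-0.25, 0.25, 0.25]].

Step 3 — form the quadratic (x - mu)^T · Sigma^{-1} · (x - mu):
  Sigma^{-1} · (x - mu) = (0.875, -0.5, -0.75).
  (x - mu)^T · [Sigma^{-1} · (x - mu)] = (1)·(0.875) + (1)·(-0.5) + (-3)·(-0.75) = 2.625.

Step 4 — take square root: d = √(2.625) ≈ 1.6202.

d(x, mu) = √(2.625) ≈ 1.6202


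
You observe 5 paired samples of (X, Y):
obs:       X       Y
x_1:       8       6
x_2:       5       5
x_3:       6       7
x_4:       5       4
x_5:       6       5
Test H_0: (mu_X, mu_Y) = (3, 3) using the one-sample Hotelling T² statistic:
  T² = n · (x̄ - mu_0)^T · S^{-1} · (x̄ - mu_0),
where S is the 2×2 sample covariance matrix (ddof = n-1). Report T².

Step 1 — sample mean vector:
  mean(X) = (8 + 5 + 6 + 5 + 6) / 5 = 30/5 = 6
  mean(Y) = (6 + 5 + 7 + 4 + 5) / 5 = 27/5 = 5.4
  x̄ = (6, 5.4),  deviation x̄ - mu_0 = (6, 5.4) - (3, 3) = (3, 2.4).

Step 2 — sample covariance matrix, S[i,j] = (1/(n-1)) · Σ_k (x_{k,i} - mean_i) · (x_{k,j} - mean_j), divisor n-1 = 4:
  S[X,X] = ((2)·(2) + (-1)·(-1) + (0)·(0) + (-1)·(-1) + (0)·(0)) / 4 = 6/4 = 1.5
  S[X,Y] = ((2)·(0.6) + (-1)·(-0.4) + (0)·(1.6) + (-1)·(-1.4) + (0)·(-0.4)) / 4 = 3/4 = 0.75
  S[Y,Y] = ((0.6)·(0.6) + (-0.4)·(-0.4) + (1.6)·(1.6) + (-1.4)·(-1.4) + (-0.4)·(-0.4)) / 4 = 5.2/4 = 1.3
  S = [[1.5, 0.75],
 [0.75, 1.3]].

Step 3 — invert S. det(S) = 1.5·1.3 - (0.75)² = 1.3875.
  S^{-1} = (1/det) · [[d, -b], [-b, a]] = [[0.9369, -0.5405],
 [-0.5405, 1.0811]].

Step 4 — quadratic form (x̄ - mu_0)^T · S^{-1} · (x̄ - mu_0):
  S^{-1} · (x̄ - mu_0) = (1.5135, 0.973),
  (x̄ - mu_0)^T · [...] = (3)·(1.5135) + (2.4)·(0.973) = 6.8757.

Step 5 — scale by n: T² = 5 · 6.8757 = 34.3784.

T² ≈ 34.3784


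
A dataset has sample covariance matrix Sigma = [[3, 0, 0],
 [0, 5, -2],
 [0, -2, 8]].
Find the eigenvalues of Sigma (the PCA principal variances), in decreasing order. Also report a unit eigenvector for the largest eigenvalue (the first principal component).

Step 1 — characteristic polynomial p(λ) = det(λI - Sigma) = λ³ - tr·λ² + c_1·λ - det, where tr = trace, c_1 = sum of the principal 2×2 minors, det = det(Sigma):
  tr = 3 + 5 + 8 = 16,
  c_1 = (3·5 - (0)²) + (3·8 - (0)²) + (5·8 - (-2)²) = 15 + 24 + 36 = 75,
  det = 3·(5·8 - (-2)²) - (0)·((0)·8 - (-2)·(0)) + (0)·((0)·(-2) - 5·(0)) = 3·(36) - (0)·(0) + (0)·(0) = 108.
  So p(λ) = λ³ - 16λ² + 75λ - 108.
Step 2 — look for an integer root (rational root theorem: any rational root is an integer divisor of 108). Testing λ = 3:
  p(3) = 27 - 144 + 225 - 108 = 0  ✓
  Dividing out (λ - 3): p(λ) = (λ - 3)(λ² - 13λ + 36).
Step 3 — remaining eigenvalues from the quadratic λ² - 13λ + 36 = 0:
  Δ = 13² - 4·36 = 169 - 144 = 25,  λ = (13 ± √25)/2 = (13 ± 5)/2 = 9 or 4.
  Sorted: λ_1 = 9,  λ_2 = 4,  λ_3 = 3  (check: sum = 16 = tr ✓).

Step 4 — unit eigenvector for λ_1 = 9: v spans the null space of (Sigma - λ_1 I), whose rows are
  r_1 = (-6, 0, 0),  r_2 = (0, -4, -2),  r_3 = (0, -2, -1).
  v is orthogonal to every row, so take v ∝ r_1 × r_2 = ((0)·(-2) - (0)·(-4), (0)·(0) - (-6)·(-2), (-6)·(-4) - (0)·(0)) = (0, -12, 24).
  Rescale (divide by 12; multiply by -1 so the first nonzero entry is positive): u = (0, 1, -2).
  ||u|| = √((0)² + (1)² + (-2)²) = √(5) ≈ 2.2361,  v_1 = u/||u|| ≈ (0, 0.4472, -0.8944) (||v_1|| = 1).

λ_1 = 9,  λ_2 = 4,  λ_3 = 3;  v_1 ≈ (0, 0.4472, -0.8944)


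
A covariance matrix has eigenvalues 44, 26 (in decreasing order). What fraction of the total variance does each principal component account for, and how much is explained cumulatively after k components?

Step 1 — total variance = trace(Sigma) = Σ λ_i = 44 + 26 = 70.

Step 2 — fraction explained by component i = λ_i / Σ λ:
  PC1: 44/70 = 0.6286
  PC2: 26/70 = 0.3714

Step 3 — cumulative fraction after k components = (λ_1 + ... + λ_k) / Σ λ:
  k = 1: 44/70 = 0.6286
  k = 2: (44 + 26)/70 = 70/70 = 1

Summary (fraction, with percent):

explained: PC1 0.6286 (62.86%), PC2 0.3714 (37.14%);  cumulative: 0.6286, 1


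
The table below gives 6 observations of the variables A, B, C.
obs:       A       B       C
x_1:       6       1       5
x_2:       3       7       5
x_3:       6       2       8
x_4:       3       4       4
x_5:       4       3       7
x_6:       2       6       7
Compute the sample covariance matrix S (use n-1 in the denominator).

Step 1 — column means:
  mean(A) = (6 + 3 + 6 + 3 + 4 + 2) / 6 = 24/6 = 4
  mean(B) = (1 + 7 + 2 + 4 + 3 + 6) / 6 = 23/6 = 3.8333
  mean(C) = (5 + 5 + 8 + 4 + 7 + 7) / 6 = 36/6 = 6

Step 2 — sample covariance S[i,j] = (1/(n-1)) · Σ_k (x_{k,i} - mean_i) · (x_{k,j} - mean_j), with n-1 = 5.
  S[A,A] = ((2)·(2) + (-1)·(-1) + (2)·(2) + (-1)·(-1) + (0)·(0) + (-2)·(-2)) / 5 = 14/5 = 2.8
  S[A,B] = ((2)·(-2.8333) + (-1)·(3.1667) + (2)·(-1.8333) + (-1)·(0.1667) + (0)·(-0.8333) + (-2)·(2.1667)) / 5 = -17/5 = -3.4
  S[A,C] = ((2)·(-1) + (-1)·(-1) + (2)·(2) + (-1)·(-2) + (0)·(1) + (-2)·(1)) / 5 = 3/5 = 0.6
  S[B,B] = ((-2.8333)·(-2.8333) + (3.1667)·(3.1667) + (-1.8333)·(-1.8333) + (0.1667)·(0.1667) + (-0.8333)·(-0.8333) + (2.1667)·(2.1667)) / 5 = 26.8333/5 = 5.3667
  S[B,C] = ((-2.8333)·(-1) + (3.1667)·(-1) + (-1.8333)·(2) + (0.1667)·(-2) + (-0.8333)·(1) + (2.1667)·(1)) / 5 = -3/5 = -0.6
  S[C,C] = ((-1)·(-1) + (-1)·(-1) + (2)·(2) + (-2)·(-2) + (1)·(1) + (1)·(1)) / 5 = 12/5 = 2.4

S is symmetric (S[j,i] = S[i,j]). Assembling:

S = [[2.8, -3.4, 0.6],
 [-3.4, 5.3667, -0.6],
 [0.6, -0.6, 2.4]]


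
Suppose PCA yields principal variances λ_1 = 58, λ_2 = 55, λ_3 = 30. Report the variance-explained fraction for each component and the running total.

Step 1 — total variance = trace(Sigma) = Σ λ_i = 58 + 55 + 30 = 143.

Step 2 — fraction explained by component i = λ_i / Σ λ:
  PC1: 58/143 = 0.4056
  PC2: 55/143 = 0.3846
  PC3: 30/143 = 0.2098

Step 3 — cumulative fraction after k components = (λ_1 + ... + λ_k) / Σ λ:
  k = 1: 58/143 = 0.4056
  k = 2: (58 + 55)/143 = 113/143 = 0.7902
  k = 3: (58 + 55 + 30)/143 = 143/143 = 1

Summary (fraction, with percent):

explained: PC1 0.4056 (40.56%), PC2 0.3846 (38.46%), PC3 0.2098 (20.98%);  cumulative: 0.4056, 0.7902, 1


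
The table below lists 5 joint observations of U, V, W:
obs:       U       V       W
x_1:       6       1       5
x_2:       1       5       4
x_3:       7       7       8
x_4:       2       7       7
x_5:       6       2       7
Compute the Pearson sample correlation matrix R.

Step 1 — column means:
  mean(U) = (6 + 1 + 7 + 2 + 6) / 5 = 22/5 = 4.4
  mean(V) = (1 + 5 + 7 + 7 + 2) / 5 = 22/5 = 4.4
  mean(W) = (5 + 4 + 8 + 7 + 7) / 5 = 31/5 = 6.2

Step 2 — sample variances and covariances s[i,j] = (1/(n-1)) · Σ_k (x_{k,i} - mean_i) · (x_{k,j} - mean_j), with n-1 = 4:
  s[U,U] = ((1.6)·(1.6) + (-3.4)·(-3.4) + (2.6)·(2.6) + (-2.4)·(-2.4) + (1.6)·(1.6)) / 4 = 29.2/4 = 7.3
  s[U,V] = ((1.6)·(-3.4) + (-3.4)·(0.6) + (2.6)·(2.6) + (-2.4)·(2.6) + (1.6)·(-2.4)) / 4 = -10.8/4 = -2.7
  s[U,W] = ((1.6)·(-1.2) + (-3.4)·(-2.2) + (2.6)·(1.8) + (-2.4)·(0.8) + (1.6)·(0.8)) / 4 = 9.6/4 = 2.4
  s[V,V] = ((-3.4)·(-3.4) + (0.6)·(0.6) + (2.6)·(2.6) + (2.6)·(2.6) + (-2.4)·(-2.4)) / 4 = 31.2/4 = 7.8
  s[V,W] = ((-3.4)·(-1.2) + (0.6)·(-2.2) + (2.6)·(1.8) + (2.6)·(0.8) + (-2.4)·(0.8)) / 4 = 7.6/4 = 1.9
  s[W,W] = ((-1.2)·(-1.2) + (-2.2)·(-2.2) + (1.8)·(1.8) + (0.8)·(0.8) + (0.8)·(0.8)) / 4 = 10.8/4 = 2.7
  Sample standard deviations s_i = √(s[i,i]):
  s(U) = √(7.3) = 2.7019
  s(V) = √(7.8) = 2.7928
  s(W) = √(2.7) = 1.6432

Step 3 — r_{ij} = s_{ij} / (s_i · s_j):
  r[U,U] = 1 (diagonal).
  r[U,V] = -2.7 / (2.7019 · 2.7928) = -2.7 / 7.5459 = -0.3578
  r[U,W] = 2.4 / (2.7019 · 1.6432) = 2.4 / 4.4396 = 0.5406
  r[V,V] = 1 (diagonal).
  r[V,W] = 1.9 / (2.7928 · 1.6432) = 1.9 / 4.5891 = 0.414
  r[W,W] = 1 (diagonal).

R is symmetric with unit diagonal. Assembling:

R = [[1, -0.3578, 0.5406],
 [-0.3578, 1, 0.414],
 [0.5406, 0.414, 1]]


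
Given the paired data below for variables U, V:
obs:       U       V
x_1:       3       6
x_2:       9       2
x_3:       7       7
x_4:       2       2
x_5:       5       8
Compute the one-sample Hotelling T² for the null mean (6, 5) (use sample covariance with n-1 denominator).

Step 1 — sample mean vector:
  mean(U) = (3 + 9 + 7 + 2 + 5) / 5 = 26/5 = 5.2
  mean(V) = (6 + 2 + 7 + 2 + 8) / 5 = 25/5 = 5
  x̄ = (5.2, 5),  deviation x̄ - mu_0 = (5.2, 5) - (6, 5) = (-0.8, 0).

Step 2 — sample covariance matrix, S[i,j] = (1/(n-1)) · Σ_k (x_{k,i} - mean_i) · (x_{k,j} - mean_j), divisor n-1 = 4:
  S[U,U] = ((-2.2)·(-2.2) + (3.8)·(3.8) + (1.8)·(1.8) + (-3.2)·(-3.2) + (-0.2)·(-0.2)) / 4 = 32.8/4 = 8.2
  S[U,V] = ((-2.2)·(1) + (3.8)·(-3) + (1.8)·(2) + (-3.2)·(-3) + (-0.2)·(3)) / 4 = -1/4 = -0.25
  S[V,V] = ((1)·(1) + (-3)·(-3) + (2)·(2) + (-3)·(-3) + (3)·(3)) / 4 = 32/4 = 8
  S = [[8.2, -0.25],
 [-0.25, 8]].

Step 3 — invert S. det(S) = 8.2·8 - (-0.25)² = 65.5375.
  S^{-1} = (1/det) · [[d, -b], [-b, a]] = [[0.1221, 0.0038],
 [0.0038, 0.1251]].

Step 4 — quadratic form (x̄ - mu_0)^T · S^{-1} · (x̄ - mu_0):
  S^{-1} · (x̄ - mu_0) = (-0.0977, -0.0031),
  (x̄ - mu_0)^T · [...] = (-0.8)·(-0.0977) + (0)·(-0.0031) = 0.0781.

Step 5 — scale by n: T² = 5 · 0.0781 = 0.3906.

T² ≈ 0.3906


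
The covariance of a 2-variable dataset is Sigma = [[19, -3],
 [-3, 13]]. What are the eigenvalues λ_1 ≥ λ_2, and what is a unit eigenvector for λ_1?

Step 1 — characteristic polynomial of 2×2 Sigma:
  det(Sigma - λI) = λ² - trace · λ + det = 0.
  trace = 19 + 13 = 32, det = 19·13 - (-3)² = 238.
Step 2 — discriminant:
  Δ = trace² - 4·det = 1024 - 952 = 72.
Step 3 — eigenvalues:
  λ = (trace ± √Δ)/2 = (32 ± 8.4853)/2,
  λ_1 = 20.2426,  λ_2 = 11.7574.

Step 4 — unit eigenvector for λ_1: solve (Sigma - λ_1 I)v = 0. First row:
  (19 - 20.2426)·v_x + (-3)·v_y = 0, i.e. (-1.2426)·v_x + (-3)·v_y = 0,
  so v ∝ (b, λ_1 - a) = (-3, 1.2426); multiply by -1 so the first entry is positive: u = (3, -1.2426).
  ||u|| = √((3)² + (-1.2426)²) = √(10.5442) ≈ 3.2472,
  v_1 = u/||u|| ≈ (0.9239, -0.3827) (||v_1|| = 1).

λ_1 = 20.2426,  λ_2 = 11.7574;  v_1 ≈ (0.9239, -0.3827)


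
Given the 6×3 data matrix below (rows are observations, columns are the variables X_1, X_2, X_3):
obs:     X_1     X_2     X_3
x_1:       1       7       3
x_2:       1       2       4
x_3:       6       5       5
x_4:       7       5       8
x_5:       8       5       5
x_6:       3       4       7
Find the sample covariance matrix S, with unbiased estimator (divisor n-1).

Step 1 — column means:
  mean(X_1) = (1 + 1 + 6 + 7 + 8 + 3) / 6 = 26/6 = 4.3333
  mean(X_2) = (7 + 2 + 5 + 5 + 5 + 4) / 6 = 28/6 = 4.6667
  mean(X_3) = (3 + 4 + 5 + 8 + 5 + 7) / 6 = 32/6 = 5.3333

Step 2 — sample covariance S[i,j] = (1/(n-1)) · Σ_k (x_{k,i} - mean_i) · (x_{k,j} - mean_j), with n-1 = 5.
  S[X_1,X_1] = ((-3.3333)·(-3.3333) + (-3.3333)·(-3.3333) + (1.6667)·(1.6667) + (2.6667)·(2.6667) + (3.6667)·(3.6667) + (-1.3333)·(-1.3333)) / 5 = 47.3333/5 = 9.4667
  S[X_1,X_2] = ((-3.3333)·(2.3333) + (-3.3333)·(-2.6667) + (1.6667)·(0.3333) + (2.6667)·(0.3333) + (3.6667)·(0.3333) + (-1.3333)·(-0.6667)) / 5 = 4.6667/5 = 0.9333
  S[X_1,X_3] = ((-3.3333)·(-2.3333) + (-3.3333)·(-1.3333) + (1.6667)·(-0.3333) + (2.6667)·(2.6667) + (3.6667)·(-0.3333) + (-1.3333)·(1.6667)) / 5 = 15.3333/5 = 3.0667
  S[X_2,X_2] = ((2.3333)·(2.3333) + (-2.6667)·(-2.6667) + (0.3333)·(0.3333) + (0.3333)·(0.3333) + (0.3333)·(0.3333) + (-0.6667)·(-0.6667)) / 5 = 13.3333/5 = 2.6667
  S[X_2,X_3] = ((2.3333)·(-2.3333) + (-2.6667)·(-1.3333) + (0.3333)·(-0.3333) + (0.3333)·(2.6667) + (0.3333)·(-0.3333) + (-0.6667)·(1.6667)) / 5 = -2.3333/5 = -0.4667
  S[X_3,X_3] = ((-2.3333)·(-2.3333) + (-1.3333)·(-1.3333) + (-0.3333)·(-0.3333) + (2.6667)·(2.6667) + (-0.3333)·(-0.3333) + (1.6667)·(1.6667)) / 5 = 17.3333/5 = 3.4667

S is symmetric (S[j,i] = S[i,j]). Assembling:

S = [[9.4667, 0.9333, 3.0667],
 [0.9333, 2.6667, -0.4667],
 [3.0667, -0.4667, 3.4667]]


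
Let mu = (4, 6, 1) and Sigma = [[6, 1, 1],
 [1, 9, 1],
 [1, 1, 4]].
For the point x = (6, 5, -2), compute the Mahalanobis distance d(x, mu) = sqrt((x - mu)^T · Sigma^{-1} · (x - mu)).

Step 1 — centre the observation: (x - mu) = (2, -1, -3).

Step 2 — invert Sigma (cofactor / det for 3×3, or solve directly):
  Sigma^{-1} = [[0.1759, -0.0151, -0.0402],
 [-0.0151, 0.1156, -0.0251],
 [-0.0402, -0.0251, 0.2663]].

Step 3 — form the quadratic (x - mu)^T · Sigma^{-1} · (x - mu):
  Sigma^{-1} · (x - mu) = (0.4874, -0.0704, -0.8543).
  (x - mu)^T · [Sigma^{-1} · (x - mu)] = (2)·(0.4874) + (-1)·(-0.0704) + (-3)·(-0.8543) = 3.608.

Step 4 — take square root: d = √(3.608) ≈ 1.8995.

d(x, mu) = √(3.608) ≈ 1.8995


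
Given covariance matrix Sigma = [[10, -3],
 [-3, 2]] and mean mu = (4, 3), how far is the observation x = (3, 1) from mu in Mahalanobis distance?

Step 1 — centre the observation: (x - mu) = (-1, -2).

Step 2 — invert Sigma. det(Sigma) = 10·2 - (-3)² = 11.
  Sigma^{-1} = (1/det) · [[d, -b], [-b, a]] = [[0.1818, 0.2727],
 [0.2727, 0.9091]].

Step 3 — form the quadratic (x - mu)^T · Sigma^{-1} · (x - mu):
  Sigma^{-1} · (x - mu) = (-0.7273, -2.0909).
  (x - mu)^T · [Sigma^{-1} · (x - mu)] = (-1)·(-0.7273) + (-2)·(-2.0909) = 4.9091.

Step 4 — take square root: d = √(4.9091) ≈ 2.2156.

d(x, mu) = √(4.9091) ≈ 2.2156


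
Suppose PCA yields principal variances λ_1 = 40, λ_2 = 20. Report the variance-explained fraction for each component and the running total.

Step 1 — total variance = trace(Sigma) = Σ λ_i = 40 + 20 = 60.

Step 2 — fraction explained by component i = λ_i / Σ λ:
  PC1: 40/60 = 0.6667
  PC2: 20/60 = 0.3333

Step 3 — cumulative fraction after k components = (λ_1 + ... + λ_k) / Σ λ:
  k = 1: 40/60 = 0.6667
  k = 2: (40 + 20)/60 = 60/60 = 1

Summary (fraction, with percent):

explained: PC1 0.6667 (66.67%), PC2 0.3333 (33.33%);  cumulative: 0.6667, 1


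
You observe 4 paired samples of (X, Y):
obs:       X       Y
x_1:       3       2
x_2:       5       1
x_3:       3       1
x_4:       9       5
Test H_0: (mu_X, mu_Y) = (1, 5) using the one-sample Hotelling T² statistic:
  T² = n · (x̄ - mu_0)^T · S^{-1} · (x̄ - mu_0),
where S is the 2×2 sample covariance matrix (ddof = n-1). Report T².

Step 1 — sample mean vector:
  mean(X) = (3 + 5 + 3 + 9) / 4 = 20/4 = 5
  mean(Y) = (2 + 1 + 1 + 5) / 4 = 9/4 = 2.25
  x̄ = (5, 2.25),  deviation x̄ - mu_0 = (5, 2.25) - (1, 5) = (4, -2.75).

Step 2 — sample covariance matrix, S[i,j] = (1/(n-1)) · Σ_k (x_{k,i} - mean_i) · (x_{k,j} - mean_j), divisor n-1 = 3:
  S[X,X] = ((-2)·(-2) + (0)·(0) + (-2)·(-2) + (4)·(4)) / 3 = 24/3 = 8
  S[X,Y] = ((-2)·(-0.25) + (0)·(-1.25) + (-2)·(-1.25) + (4)·(2.75)) / 3 = 14/3 = 4.6667
  S[Y,Y] = ((-0.25)·(-0.25) + (-1.25)·(-1.25) + (-1.25)·(-1.25) + (2.75)·(2.75)) / 3 = 10.75/3 = 3.5833
  S = [[8, 4.6667],
 [4.6667, 3.5833]].

Step 3 — invert S. det(S) = 8·3.5833 - (4.6667)² = 6.8889.
  S^{-1} = (1/det) · [[d, -b], [-b, a]] = [[0.5202, -0.6774],
 [-0.6774, 1.1613]].

Step 4 — quadratic form (x̄ - mu_0)^T · S^{-1} · (x̄ - mu_0):
  S^{-1} · (x̄ - mu_0) = (3.9435, -5.9032),
  (x̄ - mu_0)^T · [...] = (4)·(3.9435) + (-2.75)·(-5.9032) = 32.0081.

Step 5 — scale by n: T² = 4 · 32.0081 = 128.0323.

T² ≈ 128.0323


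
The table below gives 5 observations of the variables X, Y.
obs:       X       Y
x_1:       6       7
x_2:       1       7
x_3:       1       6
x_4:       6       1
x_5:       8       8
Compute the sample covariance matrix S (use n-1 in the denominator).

Step 1 — column means:
  mean(X) = (6 + 1 + 1 + 6 + 8) / 5 = 22/5 = 4.4
  mean(Y) = (7 + 7 + 6 + 1 + 8) / 5 = 29/5 = 5.8

Step 2 — sample covariance S[i,j] = (1/(n-1)) · Σ_k (x_{k,i} - mean_i) · (x_{k,j} - mean_j), with n-1 = 4.
  S[X,X] = ((1.6)·(1.6) + (-3.4)·(-3.4) + (-3.4)·(-3.4) + (1.6)·(1.6) + (3.6)·(3.6)) / 4 = 41.2/4 = 10.3
  S[X,Y] = ((1.6)·(1.2) + (-3.4)·(1.2) + (-3.4)·(0.2) + (1.6)·(-4.8) + (3.6)·(2.2)) / 4 = -2.6/4 = -0.65
  S[Y,Y] = ((1.2)·(1.2) + (1.2)·(1.2) + (0.2)·(0.2) + (-4.8)·(-4.8) + (2.2)·(2.2)) / 4 = 30.8/4 = 7.7

S is symmetric (S[j,i] = S[i,j]). Assembling:

S = [[10.3, -0.65],
 [-0.65, 7.7]]


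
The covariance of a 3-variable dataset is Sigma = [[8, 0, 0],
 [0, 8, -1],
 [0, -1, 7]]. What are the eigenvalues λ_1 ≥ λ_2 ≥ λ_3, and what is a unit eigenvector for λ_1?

Step 1 — characteristic polynomial p(λ) = det(λI - Sigma) = λ³ - tr·λ² + c_1·λ - det, where tr = trace, c_1 = sum of the principal 2×2 minors, det = det(Sigma):
  tr = 8 + 8 + 7 = 23,
  c_1 = (8·8 - (0)²) + (8·7 - (0)²) + (8·7 - (-1)²) = 64 + 56 + 55 = 175,
  det = 8·(8·7 - (-1)²) - (0)·((0)·7 - (-1)·(0)) + (0)·((0)·(-1) - 8·(0)) = 8·(55) - (0)·(0) + (0)·(0) = 440.
  So p(λ) = λ³ - 23λ² + 175λ - 440.
Step 2 — look for an integer root (rational root theorem: any rational root is an integer divisor of 440). Testing λ = 8:
  p(8) = 512 - 1472 + 1400 - 440 = 0  ✓
  Dividing out (λ - 8): p(λ) = (λ - 8)(λ² - 15λ + 55).
Step 3 — remaining eigenvalues from the quadratic λ² - 15λ + 55 = 0:
  Δ = 15² - 4·55 = 225 - 220 = 5,  λ = (15 ± √5)/2 = (15 ± 2.2361)/2 ≈ 8.618 or 6.382.
  Sorted: λ_1 = 8.618,  λ_2 = 8,  λ_3 = 6.382  (check: sum = 23 = tr ✓).

Step 4 — unit eigenvector for λ_1 ≈ 8.618: v spans the null space of (Sigma - λ_1 I), whose rows are
  r_1 = (-0.618, 0, 0),  r_2 = (0, -0.618, -1),  r_3 = (0, -1, -1.618).
  v is orthogonal to every row, so take v ∝ r_1 × r_2 = ((0)·(-1) - (0)·(-0.618), (0)·(0) - (-0.618)·(-1), (-0.618)·(-0.618) - (0)·(0)) ≈ (0, -0.618, 0.382).
  Rescale (multiply by -1 so the first nonzero entry is positive): u = (0, 0.618, -0.382).
  ||u|| = √((0)² + (0.618)² + (-0.382)²) = √(0.5279) ≈ 0.7265,  v_1 = u/||u|| ≈ (0, 0.8507, -0.5257) (||v_1|| = 1).

λ_1 = 8.618,  λ_2 = 8,  λ_3 = 6.382;  v_1 ≈ (0, 0.8507, -0.5257)


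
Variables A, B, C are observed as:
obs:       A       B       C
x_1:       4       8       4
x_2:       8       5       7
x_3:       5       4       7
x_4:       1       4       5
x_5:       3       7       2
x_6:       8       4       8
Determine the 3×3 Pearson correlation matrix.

Step 1 — column means:
  mean(A) = (4 + 8 + 5 + 1 + 3 + 8) / 6 = 29/6 = 4.8333
  mean(B) = (8 + 5 + 4 + 4 + 7 + 4) / 6 = 32/6 = 5.3333
  mean(C) = (4 + 7 + 7 + 5 + 2 + 8) / 6 = 33/6 = 5.5

Step 2 — sample variances and covariances s[i,j] = (1/(n-1)) · Σ_k (x_{k,i} - mean_i) · (x_{k,j} - mean_j), with n-1 = 5:
  s[A,A] = ((-0.8333)·(-0.8333) + (3.1667)·(3.1667) + (0.1667)·(0.1667) + (-3.8333)·(-3.8333) + (-1.8333)·(-1.8333) + (3.1667)·(3.1667)) / 5 = 38.8333/5 = 7.7667
  s[A,B] = ((-0.8333)·(2.6667) + (3.1667)·(-0.3333) + (0.1667)·(-1.3333) + (-3.8333)·(-1.3333) + (-1.8333)·(1.6667) + (3.1667)·(-1.3333)) / 5 = -5.6667/5 = -1.1333
  s[A,C] = ((-0.8333)·(-1.5) + (3.1667)·(1.5) + (0.1667)·(1.5) + (-3.8333)·(-0.5) + (-1.8333)·(-3.5) + (3.1667)·(2.5)) / 5 = 22.5/5 = 4.5
  s[B,B] = ((2.6667)·(2.6667) + (-0.3333)·(-0.3333) + (-1.3333)·(-1.3333) + (-1.3333)·(-1.3333) + (1.6667)·(1.6667) + (-1.3333)·(-1.3333)) / 5 = 15.3333/5 = 3.0667
  s[B,C] = ((2.6667)·(-1.5) + (-0.3333)·(1.5) + (-1.3333)·(1.5) + (-1.3333)·(-0.5) + (1.6667)·(-3.5) + (-1.3333)·(2.5)) / 5 = -15/5 = -3
  s[C,C] = ((-1.5)·(-1.5) + (1.5)·(1.5) + (1.5)·(1.5) + (-0.5)·(-0.5) + (-3.5)·(-3.5) + (2.5)·(2.5)) / 5 = 25.5/5 = 5.1
  Sample standard deviations s_i = √(s[i,i]):
  s(A) = √(7.7667) = 2.7869
  s(B) = √(3.0667) = 1.7512
  s(C) = √(5.1) = 2.2583

Step 3 — r_{ij} = s_{ij} / (s_i · s_j):
  r[A,A] = 1 (diagonal).
  r[A,B] = -1.1333 / (2.7869 · 1.7512) = -1.1333 / 4.8803 = -0.2322
  r[A,C] = 4.5 / (2.7869 · 2.2583) = 4.5 / 6.2936 = 0.715
  r[B,B] = 1 (diagonal).
  r[B,C] = -3 / (1.7512 · 2.2583) = -3 / 3.9547 = -0.7586
  r[C,C] = 1 (diagonal).

R is symmetric with unit diagonal. Assembling:

R = [[1, -0.2322, 0.715],
 [-0.2322, 1, -0.7586],
 [0.715, -0.7586, 1]]


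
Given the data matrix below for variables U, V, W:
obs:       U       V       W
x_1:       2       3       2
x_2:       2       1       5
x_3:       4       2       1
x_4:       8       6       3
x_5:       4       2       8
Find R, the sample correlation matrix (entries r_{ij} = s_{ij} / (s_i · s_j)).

Step 1 — column means:
  mean(U) = (2 + 2 + 4 + 8 + 4) / 5 = 20/5 = 4
  mean(V) = (3 + 1 + 2 + 6 + 2) / 5 = 14/5 = 2.8
  mean(W) = (2 + 5 + 1 + 3 + 8) / 5 = 19/5 = 3.8

Step 2 — sample variances and covariances s[i,j] = (1/(n-1)) · Σ_k (x_{k,i} - mean_i) · (x_{k,j} - mean_j), with n-1 = 4:
  s[U,U] = ((-2)·(-2) + (-2)·(-2) + (0)·(0) + (4)·(4) + (0)·(0)) / 4 = 24/4 = 6
  s[U,V] = ((-2)·(0.2) + (-2)·(-1.8) + (0)·(-0.8) + (4)·(3.2) + (0)·(-0.8)) / 4 = 16/4 = 4
  s[U,W] = ((-2)·(-1.8) + (-2)·(1.2) + (0)·(-2.8) + (4)·(-0.8) + (0)·(4.2)) / 4 = -2/4 = -0.5
  s[V,V] = ((0.2)·(0.2) + (-1.8)·(-1.8) + (-0.8)·(-0.8) + (3.2)·(3.2) + (-0.8)·(-0.8)) / 4 = 14.8/4 = 3.7
  s[V,W] = ((0.2)·(-1.8) + (-1.8)·(1.2) + (-0.8)·(-2.8) + (3.2)·(-0.8) + (-0.8)·(4.2)) / 4 = -6.2/4 = -1.55
  s[W,W] = ((-1.8)·(-1.8) + (1.2)·(1.2) + (-2.8)·(-2.8) + (-0.8)·(-0.8) + (4.2)·(4.2)) / 4 = 30.8/4 = 7.7
  Sample standard deviations s_i = √(s[i,i]):
  s(U) = √(6) = 2.4495
  s(V) = √(3.7) = 1.9235
  s(W) = √(7.7) = 2.7749

Step 3 — r_{ij} = s_{ij} / (s_i · s_j):
  r[U,U] = 1 (diagonal).
  r[U,V] = 4 / (2.4495 · 1.9235) = 4 / 4.7117 = 0.849
  r[U,W] = -0.5 / (2.4495 · 2.7749) = -0.5 / 6.7971 = -0.0736
  r[V,V] = 1 (diagonal).
  r[V,W] = -1.55 / (1.9235 · 2.7749) = -1.55 / 5.3376 = -0.2904
  r[W,W] = 1 (diagonal).

R is symmetric with unit diagonal. Assembling:

R = [[1, 0.849, -0.0736],
 [0.849, 1, -0.2904],
 [-0.0736, -0.2904, 1]]


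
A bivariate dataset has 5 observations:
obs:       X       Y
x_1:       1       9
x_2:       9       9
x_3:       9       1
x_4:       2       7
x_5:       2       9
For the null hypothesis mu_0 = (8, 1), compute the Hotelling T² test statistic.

Step 1 — sample mean vector:
  mean(X) = (1 + 9 + 9 + 2 + 2) / 5 = 23/5 = 4.6
  mean(Y) = (9 + 9 + 1 + 7 + 9) / 5 = 35/5 = 7
  x̄ = (4.6, 7),  deviation x̄ - mu_0 = (4.6, 7) - (8, 1) = (-3.4, 6).

Step 2 — sample covariance matrix, S[i,j] = (1/(n-1)) · Σ_k (x_{k,i} - mean_i) · (x_{k,j} - mean_j), divisor n-1 = 4:
  S[X,X] = ((-3.6)·(-3.6) + (4.4)·(4.4) + (4.4)·(4.4) + (-2.6)·(-2.6) + (-2.6)·(-2.6)) / 4 = 65.2/4 = 16.3
  S[X,Y] = ((-3.6)·(2) + (4.4)·(2) + (4.4)·(-6) + (-2.6)·(0) + (-2.6)·(2)) / 4 = -30/4 = -7.5
  S[Y,Y] = ((2)·(2) + (2)·(2) + (-6)·(-6) + (0)·(0) + (2)·(2)) / 4 = 48/4 = 12
  S = [[16.3, -7.5],
 [-7.5, 12]].

Step 3 — invert S. det(S) = 16.3·12 - (-7.5)² = 139.35.
  S^{-1} = (1/det) · [[d, -b], [-b, a]] = [[0.0861, 0.0538],
 [0.0538, 0.117]].

Step 4 — quadratic form (x̄ - mu_0)^T · S^{-1} · (x̄ - mu_0):
  S^{-1} · (x̄ - mu_0) = (0.0301, 0.5188),
  (x̄ - mu_0)^T · [...] = (-3.4)·(0.0301) + (6)·(0.5188) = 3.0105.

Step 5 — scale by n: T² = 5 · 3.0105 = 15.0527.

T² ≈ 15.0527


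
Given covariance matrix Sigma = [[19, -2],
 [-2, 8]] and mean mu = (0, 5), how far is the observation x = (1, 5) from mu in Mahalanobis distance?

Step 1 — centre the observation: (x - mu) = (1, 0).

Step 2 — invert Sigma. det(Sigma) = 19·8 - (-2)² = 148.
  Sigma^{-1} = (1/det) · [[d, -b], [-b, a]] = [[0.0541, 0.0135],
 [0.0135, 0.1284]].

Step 3 — form the quadratic (x - mu)^T · Sigma^{-1} · (x - mu):
  Sigma^{-1} · (x - mu) = (0.0541, 0.0135).
  (x - mu)^T · [Sigma^{-1} · (x - mu)] = (1)·(0.0541) + (0)·(0.0135) = 0.0541.

Step 4 — take square root: d = √(0.0541) ≈ 0.2325.

d(x, mu) = √(0.0541) ≈ 0.2325


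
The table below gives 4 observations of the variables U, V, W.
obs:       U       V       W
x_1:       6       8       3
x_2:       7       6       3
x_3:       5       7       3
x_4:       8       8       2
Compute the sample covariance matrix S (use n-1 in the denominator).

Step 1 — column means:
  mean(U) = (6 + 7 + 5 + 8) / 4 = 26/4 = 6.5
  mean(V) = (8 + 6 + 7 + 8) / 4 = 29/4 = 7.25
  mean(W) = (3 + 3 + 3 + 2) / 4 = 11/4 = 2.75

Step 2 — sample covariance S[i,j] = (1/(n-1)) · Σ_k (x_{k,i} - mean_i) · (x_{k,j} - mean_j), with n-1 = 3.
  S[U,U] = ((-0.5)·(-0.5) + (0.5)·(0.5) + (-1.5)·(-1.5) + (1.5)·(1.5)) / 3 = 5/3 = 1.6667
  S[U,V] = ((-0.5)·(0.75) + (0.5)·(-1.25) + (-1.5)·(-0.25) + (1.5)·(0.75)) / 3 = 0.5/3 = 0.1667
  S[U,W] = ((-0.5)·(0.25) + (0.5)·(0.25) + (-1.5)·(0.25) + (1.5)·(-0.75)) / 3 = -1.5/3 = -0.5
  S[V,V] = ((0.75)·(0.75) + (-1.25)·(-1.25) + (-0.25)·(-0.25) + (0.75)·(0.75)) / 3 = 2.75/3 = 0.9167
  S[V,W] = ((0.75)·(0.25) + (-1.25)·(0.25) + (-0.25)·(0.25) + (0.75)·(-0.75)) / 3 = -0.75/3 = -0.25
  S[W,W] = ((0.25)·(0.25) + (0.25)·(0.25) + (0.25)·(0.25) + (-0.75)·(-0.75)) / 3 = 0.75/3 = 0.25

S is symmetric (S[j,i] = S[i,j]). Assembling:

S = [[1.6667, 0.1667, -0.5],
 [0.1667, 0.9167, -0.25],
 [-0.5, -0.25, 0.25]]


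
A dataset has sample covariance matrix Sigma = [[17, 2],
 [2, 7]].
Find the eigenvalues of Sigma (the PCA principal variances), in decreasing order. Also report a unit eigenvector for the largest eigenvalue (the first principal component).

Step 1 — characteristic polynomial of 2×2 Sigma:
  det(Sigma - λI) = λ² - trace · λ + det = 0.
  trace = 17 + 7 = 24, det = 17·7 - (2)² = 115.
Step 2 — discriminant:
  Δ = trace² - 4·det = 576 - 460 = 116.
Step 3 — eigenvalues:
  λ = (trace ± √Δ)/2 = (24 ± 10.7703)/2,
  λ_1 = 17.3852,  λ_2 = 6.6148.

Step 4 — unit eigenvector for λ_1: solve (Sigma - λ_1 I)v = 0. First row:
  (17 - 17.3852)·v_x + (2)·v_y = 0, i.e. (-0.3852)·v_x + (2)·v_y = 0,
  so v ∝ (b, λ_1 - a) = (2, 0.3852) = u.
  ||u|| = √((2)² + (0.3852)²) = √(4.1484) ≈ 2.0368,
  v_1 = u/||u|| ≈ (0.982, 0.1891) (||v_1|| = 1).

λ_1 = 17.3852,  λ_2 = 6.6148;  v_1 ≈ (0.982, 0.1891)


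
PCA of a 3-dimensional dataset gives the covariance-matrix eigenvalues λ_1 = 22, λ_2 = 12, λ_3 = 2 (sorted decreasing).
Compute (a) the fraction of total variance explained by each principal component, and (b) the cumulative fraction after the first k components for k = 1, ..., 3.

Step 1 — total variance = trace(Sigma) = Σ λ_i = 22 + 12 + 2 = 36.

Step 2 — fraction explained by component i = λ_i / Σ λ:
  PC1: 22/36 = 0.6111
  PC2: 12/36 = 0.3333
  PC3: 2/36 = 0.0556

Step 3 — cumulative fraction after k components = (λ_1 + ... + λ_k) / Σ λ:
  k = 1: 22/36 = 0.6111
  k = 2: (22 + 12)/36 = 34/36 = 0.9444
  k = 3: (22 + 12 + 2)/36 = 36/36 = 1

Summary (fraction, with percent):

explained: PC1 0.6111 (61.11%), PC2 0.3333 (33.33%), PC3 0.0556 (5.56%);  cumulative: 0.6111, 0.9444, 1
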